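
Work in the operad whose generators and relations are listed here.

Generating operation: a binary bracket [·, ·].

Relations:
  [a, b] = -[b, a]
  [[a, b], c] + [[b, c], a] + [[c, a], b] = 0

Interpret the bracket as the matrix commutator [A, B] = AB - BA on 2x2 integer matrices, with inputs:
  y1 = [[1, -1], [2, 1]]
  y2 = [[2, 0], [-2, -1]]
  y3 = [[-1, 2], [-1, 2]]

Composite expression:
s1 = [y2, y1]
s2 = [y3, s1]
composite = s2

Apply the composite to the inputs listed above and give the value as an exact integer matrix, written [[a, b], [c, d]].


[[-15, 17], [-14, 15]]

[y2, y1] = [[-2, -3], [-6, 2]]
[y3, [y2, y1]] = [[-15, 17], [-14, 15]]


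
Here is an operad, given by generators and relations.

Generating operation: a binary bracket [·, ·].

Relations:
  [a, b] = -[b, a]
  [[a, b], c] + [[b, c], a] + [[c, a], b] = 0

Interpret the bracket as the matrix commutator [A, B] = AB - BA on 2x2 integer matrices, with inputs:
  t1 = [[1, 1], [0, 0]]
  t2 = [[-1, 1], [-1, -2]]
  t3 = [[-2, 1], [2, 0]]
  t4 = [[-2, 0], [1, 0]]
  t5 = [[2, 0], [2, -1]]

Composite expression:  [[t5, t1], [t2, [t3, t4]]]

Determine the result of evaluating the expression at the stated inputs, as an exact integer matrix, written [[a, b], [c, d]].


[[0, 0], [0, 0]]

[t5, t1] = [[-2, 3], [2, 2]]
[t3, t4] = [[1, 2], [-2, -1]]
[t2, [t3, t4]] = [[0, 0], [0, 0]]
[[t5, t1], [t2, [t3, t4]]] = [[0, 0], [0, 0]]


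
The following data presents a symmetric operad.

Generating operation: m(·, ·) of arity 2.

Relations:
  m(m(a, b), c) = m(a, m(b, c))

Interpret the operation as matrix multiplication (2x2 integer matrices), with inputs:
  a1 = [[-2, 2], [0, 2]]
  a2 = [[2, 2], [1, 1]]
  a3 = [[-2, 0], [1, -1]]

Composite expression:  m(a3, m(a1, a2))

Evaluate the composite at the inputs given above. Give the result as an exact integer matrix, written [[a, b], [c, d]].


[[4, 4], [-4, -4]]

m(a1, a2) = [[-2, -2], [2, 2]]
m(a3, m(a1, a2)) = [[4, 4], [-4, -4]]


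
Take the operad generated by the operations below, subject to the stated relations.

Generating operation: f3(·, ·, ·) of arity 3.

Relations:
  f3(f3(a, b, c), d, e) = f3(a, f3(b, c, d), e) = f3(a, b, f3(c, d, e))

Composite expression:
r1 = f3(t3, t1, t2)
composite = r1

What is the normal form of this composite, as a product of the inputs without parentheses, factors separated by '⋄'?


Every regrouping of f3 is equal, so read the t-inputs in written order.
f3(t3, t1, t2) linearizes to t3 ⋄ t1 ⋄ t2

t3 ⋄ t1 ⋄ t2


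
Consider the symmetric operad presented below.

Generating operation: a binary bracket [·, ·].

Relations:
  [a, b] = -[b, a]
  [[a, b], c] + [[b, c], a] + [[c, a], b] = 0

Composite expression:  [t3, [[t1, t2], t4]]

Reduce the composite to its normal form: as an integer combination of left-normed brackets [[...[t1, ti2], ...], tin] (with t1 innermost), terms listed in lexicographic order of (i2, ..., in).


-[[[t1, t2], t4], t3]

Expand each bracket as ab - ba; the t1-initial words give the coefficients.
Composite bracket: [t3, [[t1, t2], t4]]
Under [a, b] = ab - ba we get 8 signed associative words (2^3 = 8).
Words beginning with t1 determine it all:
  t1t2t4t3 (sign -1) contributes -[[[t1, t2], t4], t3]


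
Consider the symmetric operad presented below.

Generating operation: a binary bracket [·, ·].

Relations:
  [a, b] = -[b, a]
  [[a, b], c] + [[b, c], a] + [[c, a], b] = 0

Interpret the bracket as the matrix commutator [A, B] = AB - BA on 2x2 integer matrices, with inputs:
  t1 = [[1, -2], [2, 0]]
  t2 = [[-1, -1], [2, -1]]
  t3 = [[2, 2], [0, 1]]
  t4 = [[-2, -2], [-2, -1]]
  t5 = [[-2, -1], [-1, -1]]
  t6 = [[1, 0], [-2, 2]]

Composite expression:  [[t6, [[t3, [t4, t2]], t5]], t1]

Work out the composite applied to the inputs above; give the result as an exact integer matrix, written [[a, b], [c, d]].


[[202, -119], [-18, -202]]

[t4, t2] = [[-6, 1], [2, 6]]
[t3, [t4, t2]] = [[4, 25], [-2, -4]]
[[t3, [t4, t2]], t5] = [[-27, 17], [10, 27]]
[t6, [[t3, [t4, t2]], t5]] = [[34, -17], [118, -34]]
[[t6, [[t3, [t4, t2]], t5]], t1] = [[202, -119], [-18, -202]]


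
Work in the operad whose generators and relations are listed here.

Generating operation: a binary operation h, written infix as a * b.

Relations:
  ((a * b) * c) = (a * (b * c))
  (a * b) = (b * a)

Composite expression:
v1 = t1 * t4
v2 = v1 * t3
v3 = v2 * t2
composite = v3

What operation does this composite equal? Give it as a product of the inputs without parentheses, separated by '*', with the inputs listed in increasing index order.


Reordering under h is free, so list the t-inputs canonically.
(t1 * t4) spells out as t1 * t4
((t1 * t4) * t3) spells out as t1 * t4 * t3
(((t1 * t4) * t3) * t2) spells out as t1 * t4 * t3 * t2
sorting the factors by input index: t1 * t2 * t3 * t4

t1 * t2 * t3 * t4


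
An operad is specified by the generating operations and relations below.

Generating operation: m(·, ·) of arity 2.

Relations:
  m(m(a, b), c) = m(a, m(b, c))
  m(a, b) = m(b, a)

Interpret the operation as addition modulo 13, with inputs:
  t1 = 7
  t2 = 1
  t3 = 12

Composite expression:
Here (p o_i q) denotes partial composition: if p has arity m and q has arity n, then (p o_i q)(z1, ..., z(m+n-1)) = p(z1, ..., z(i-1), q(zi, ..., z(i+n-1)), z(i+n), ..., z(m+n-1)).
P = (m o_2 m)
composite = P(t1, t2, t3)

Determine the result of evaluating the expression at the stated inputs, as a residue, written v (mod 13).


7 (mod 13)


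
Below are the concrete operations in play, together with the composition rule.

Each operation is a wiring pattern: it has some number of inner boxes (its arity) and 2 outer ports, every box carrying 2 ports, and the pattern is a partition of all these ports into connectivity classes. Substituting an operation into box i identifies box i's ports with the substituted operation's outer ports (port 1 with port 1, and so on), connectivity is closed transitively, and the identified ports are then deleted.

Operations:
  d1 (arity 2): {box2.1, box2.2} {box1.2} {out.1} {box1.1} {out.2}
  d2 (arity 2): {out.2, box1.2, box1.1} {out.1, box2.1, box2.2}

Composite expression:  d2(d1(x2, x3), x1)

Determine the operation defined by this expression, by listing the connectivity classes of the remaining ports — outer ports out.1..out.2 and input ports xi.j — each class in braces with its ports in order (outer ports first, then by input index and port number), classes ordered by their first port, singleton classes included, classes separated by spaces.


{out.1, x1.1, x1.2} {out.2} {x2.1} {x2.2} {x3.1, x3.2}


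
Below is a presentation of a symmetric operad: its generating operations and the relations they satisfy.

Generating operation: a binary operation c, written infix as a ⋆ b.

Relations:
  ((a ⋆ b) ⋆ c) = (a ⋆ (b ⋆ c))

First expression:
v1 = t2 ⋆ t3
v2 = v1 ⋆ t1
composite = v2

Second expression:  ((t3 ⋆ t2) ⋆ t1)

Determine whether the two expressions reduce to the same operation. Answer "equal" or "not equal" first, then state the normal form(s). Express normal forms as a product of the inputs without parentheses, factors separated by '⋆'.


not equal: they reduce to t2 ⋆ t3 ⋆ t1 and t3 ⋆ t2 ⋆ t1

The first expression, normalized: t2 ⋆ t3 ⋆ t1
The second expression, normalized: t3 ⋆ t2 ⋆ t1
Different reductions; not equal.


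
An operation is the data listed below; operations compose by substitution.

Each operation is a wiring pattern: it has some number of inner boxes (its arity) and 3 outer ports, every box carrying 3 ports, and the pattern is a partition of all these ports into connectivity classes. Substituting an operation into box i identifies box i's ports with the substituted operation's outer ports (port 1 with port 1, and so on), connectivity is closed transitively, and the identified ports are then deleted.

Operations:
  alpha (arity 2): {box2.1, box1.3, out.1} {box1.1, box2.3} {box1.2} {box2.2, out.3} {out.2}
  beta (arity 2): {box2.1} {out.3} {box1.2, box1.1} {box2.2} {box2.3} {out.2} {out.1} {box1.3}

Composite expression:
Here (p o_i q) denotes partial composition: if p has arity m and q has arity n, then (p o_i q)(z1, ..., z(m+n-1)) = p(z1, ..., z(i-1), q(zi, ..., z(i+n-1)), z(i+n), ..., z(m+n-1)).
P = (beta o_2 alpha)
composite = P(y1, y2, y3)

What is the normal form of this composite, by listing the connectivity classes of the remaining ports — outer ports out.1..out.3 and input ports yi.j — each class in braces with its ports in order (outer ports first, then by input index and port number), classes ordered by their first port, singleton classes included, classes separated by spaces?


{out.1} {out.2} {out.3} {y1.1, y1.2} {y1.3} {y2.1, y3.3} {y2.2} {y2.3, y3.1} {y3.2}

Two ports join when wires chain via beta-identified ports.
composing alpha on (y2, y3), with out.j its own outer ports: {out.1, y2.3, y3.1} {out.2} {out.3, y3.2} {y2.1, y3.3} {y2.2}
composing beta on (y1, y2, y3), with out.j its own outer ports: {out.1} {out.2} {out.3} {y1.1, y1.2} {y1.3} {y2.1, y3.3} {y2.2} {y2.3, y3.1} {y3.2}


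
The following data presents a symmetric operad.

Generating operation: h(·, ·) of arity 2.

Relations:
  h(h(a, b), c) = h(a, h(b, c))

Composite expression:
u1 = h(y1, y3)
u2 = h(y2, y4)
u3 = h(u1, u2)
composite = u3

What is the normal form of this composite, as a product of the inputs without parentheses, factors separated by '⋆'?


y1 ⋆ y3 ⋆ y2 ⋆ y4

Key point: h is associative — brackets drop, the y-order remains.
h(y1, y3) unparenthesizes to y1 ⋆ y3
h(y2, y4) unparenthesizes to y2 ⋆ y4
h(h(y1, y3), h(y2, y4)) unparenthesizes to y1 ⋆ y3 ⋆ y2 ⋆ y4


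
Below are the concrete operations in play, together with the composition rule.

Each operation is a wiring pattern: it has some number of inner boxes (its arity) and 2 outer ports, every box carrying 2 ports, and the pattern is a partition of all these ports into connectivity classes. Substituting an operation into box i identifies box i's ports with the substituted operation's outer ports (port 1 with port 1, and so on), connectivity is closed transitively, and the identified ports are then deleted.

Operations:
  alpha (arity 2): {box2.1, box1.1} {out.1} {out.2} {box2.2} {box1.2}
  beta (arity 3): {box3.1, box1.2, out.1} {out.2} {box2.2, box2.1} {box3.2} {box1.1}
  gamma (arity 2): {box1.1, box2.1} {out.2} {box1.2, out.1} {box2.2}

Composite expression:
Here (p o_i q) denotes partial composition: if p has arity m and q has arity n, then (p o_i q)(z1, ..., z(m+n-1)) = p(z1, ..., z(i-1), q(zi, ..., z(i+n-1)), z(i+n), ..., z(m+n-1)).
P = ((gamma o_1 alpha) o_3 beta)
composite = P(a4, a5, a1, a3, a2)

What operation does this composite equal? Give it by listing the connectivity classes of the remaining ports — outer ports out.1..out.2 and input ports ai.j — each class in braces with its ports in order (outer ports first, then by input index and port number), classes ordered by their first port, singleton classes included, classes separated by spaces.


{out.1} {out.2} {a1.1} {a1.2, a2.1} {a2.2} {a3.1, a3.2} {a4.1, a5.1} {a4.2} {a5.2}

Two ports join when wires chain via gamma-identified ports.
the subtree at alpha composes to {out.1} {out.2} {a4.1, a5.1} {a4.2} {a5.2} on (a4, a5); out.j = own outer ports
the subtree at beta composes to {out.1, a1.2, a2.1} {out.2} {a1.1} {a2.2} {a3.1, a3.2} on (a1, a3, a2); out.j = own outer ports
the subtree at gamma composes to {out.1} {out.2} {a1.1} {a1.2, a2.1} {a2.2} {a3.1, a3.2} {a4.1, a5.1} {a4.2} {a5.2} on (a4, a5, a1, a3, a2); out.j = own outer ports


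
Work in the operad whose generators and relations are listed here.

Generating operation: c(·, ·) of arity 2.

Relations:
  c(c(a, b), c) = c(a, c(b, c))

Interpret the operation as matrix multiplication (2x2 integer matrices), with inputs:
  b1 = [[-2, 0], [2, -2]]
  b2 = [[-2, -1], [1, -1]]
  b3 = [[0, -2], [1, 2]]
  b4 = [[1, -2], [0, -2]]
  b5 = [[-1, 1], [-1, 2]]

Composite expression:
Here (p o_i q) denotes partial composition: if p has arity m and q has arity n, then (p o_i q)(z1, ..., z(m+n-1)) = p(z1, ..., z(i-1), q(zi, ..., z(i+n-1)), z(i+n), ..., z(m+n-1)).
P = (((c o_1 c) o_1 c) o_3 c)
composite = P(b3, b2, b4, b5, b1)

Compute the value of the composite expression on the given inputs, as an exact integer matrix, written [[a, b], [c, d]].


[[-8, 4], [36, -24]]

c(b3, b2) = [[-2, 2], [0, -3]]
c(b4, b5) = [[1, -3], [2, -4]]
c(c(b3, b2), c(b4, b5)) = [[2, -2], [-6, 12]]
c(c(c(b3, b2), c(b4, b5)), b1) = [[-8, 4], [36, -24]]


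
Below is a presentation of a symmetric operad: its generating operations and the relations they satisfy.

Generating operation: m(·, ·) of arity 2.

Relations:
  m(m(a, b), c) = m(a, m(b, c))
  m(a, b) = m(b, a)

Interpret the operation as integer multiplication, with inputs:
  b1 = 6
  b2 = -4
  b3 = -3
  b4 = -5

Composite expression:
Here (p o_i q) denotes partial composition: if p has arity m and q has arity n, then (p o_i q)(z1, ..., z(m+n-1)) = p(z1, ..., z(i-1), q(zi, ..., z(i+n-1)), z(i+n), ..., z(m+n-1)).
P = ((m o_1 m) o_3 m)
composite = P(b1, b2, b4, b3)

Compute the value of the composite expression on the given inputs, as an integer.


m(b1, b2) = -24
m(b4, b3) = 15
m(m(b1, b2), m(b4, b3)) = -360

-360


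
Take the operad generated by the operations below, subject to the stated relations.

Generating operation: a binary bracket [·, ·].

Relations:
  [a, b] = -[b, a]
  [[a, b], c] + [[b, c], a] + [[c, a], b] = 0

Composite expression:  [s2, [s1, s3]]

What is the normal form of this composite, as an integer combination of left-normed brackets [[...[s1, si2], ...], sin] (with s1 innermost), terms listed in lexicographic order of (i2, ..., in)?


-[[s1, s3], s2]

Expand each bracket as ab - ba; the s1-initial words give the coefficients.
Composite bracket: [s2, [s1, s3]]
Applying ab - ba throughout gives 4 signed words (2^2 = 4).
The s1-initial words carry the normal form:
  the word s1s3s2 carries sign -1 and contributes -[[s1, s3], s2]


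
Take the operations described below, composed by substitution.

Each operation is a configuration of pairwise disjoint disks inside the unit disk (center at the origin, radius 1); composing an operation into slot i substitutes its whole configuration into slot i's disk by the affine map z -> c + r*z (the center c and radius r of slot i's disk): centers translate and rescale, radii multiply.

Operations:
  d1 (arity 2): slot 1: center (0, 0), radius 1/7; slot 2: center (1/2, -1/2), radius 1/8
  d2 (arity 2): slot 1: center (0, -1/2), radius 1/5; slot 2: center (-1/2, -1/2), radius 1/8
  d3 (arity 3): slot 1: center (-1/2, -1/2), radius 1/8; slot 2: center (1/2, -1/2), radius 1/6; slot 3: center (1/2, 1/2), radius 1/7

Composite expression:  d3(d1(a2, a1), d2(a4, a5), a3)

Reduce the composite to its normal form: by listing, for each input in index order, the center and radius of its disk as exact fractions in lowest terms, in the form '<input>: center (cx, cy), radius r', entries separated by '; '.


Only the slot chain above each a matters under d3; compose those maps.
input a2: composing its 2 substitution steps yields center (-1/2, -1/2), radius 1/56
input a1: composing its 2 substitution steps yields center (-7/16, -9/16), radius 1/64
input a4: composing its 2 substitution steps yields center (1/2, -7/12), radius 1/30
input a5: composing its 2 substitution steps yields center (5/12, -7/12), radius 1/48
input a3: composing its 1 substitution step yields center (1/2, 1/2), radius 1/7

a1: center (-7/16, -9/16), radius 1/64; a2: center (-1/2, -1/2), radius 1/56; a3: center (1/2, 1/2), radius 1/7; a4: center (1/2, -7/12), radius 1/30; a5: center (5/12, -7/12), radius 1/48


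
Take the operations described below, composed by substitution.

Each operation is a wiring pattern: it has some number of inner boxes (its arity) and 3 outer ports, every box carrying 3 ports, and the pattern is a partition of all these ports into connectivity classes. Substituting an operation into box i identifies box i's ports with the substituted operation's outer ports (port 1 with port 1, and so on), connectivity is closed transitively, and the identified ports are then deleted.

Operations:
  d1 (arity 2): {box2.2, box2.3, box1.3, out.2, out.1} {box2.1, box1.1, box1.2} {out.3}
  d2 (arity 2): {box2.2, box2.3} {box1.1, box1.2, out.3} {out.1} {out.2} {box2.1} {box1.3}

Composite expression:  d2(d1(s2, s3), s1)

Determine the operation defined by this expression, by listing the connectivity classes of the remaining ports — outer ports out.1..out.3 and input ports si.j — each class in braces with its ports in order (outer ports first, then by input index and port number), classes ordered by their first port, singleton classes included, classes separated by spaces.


Reachability decides: close wires over d2-identified ports.
stage d1: inputs (s2, s3), connectivity {out.1, out.2, s2.3, s3.2, s3.3} {out.3} {s2.1, s2.2, s3.1}, out.j its boundary
stage d2: inputs (s2, s3, s1), connectivity {out.1} {out.2} {out.3, s2.3, s3.2, s3.3} {s1.1} {s1.2, s1.3} {s2.1, s2.2, s3.1}, out.j its boundary

{out.1} {out.2} {out.3, s2.3, s3.2, s3.3} {s1.1} {s1.2, s1.3} {s2.1, s2.2, s3.1}


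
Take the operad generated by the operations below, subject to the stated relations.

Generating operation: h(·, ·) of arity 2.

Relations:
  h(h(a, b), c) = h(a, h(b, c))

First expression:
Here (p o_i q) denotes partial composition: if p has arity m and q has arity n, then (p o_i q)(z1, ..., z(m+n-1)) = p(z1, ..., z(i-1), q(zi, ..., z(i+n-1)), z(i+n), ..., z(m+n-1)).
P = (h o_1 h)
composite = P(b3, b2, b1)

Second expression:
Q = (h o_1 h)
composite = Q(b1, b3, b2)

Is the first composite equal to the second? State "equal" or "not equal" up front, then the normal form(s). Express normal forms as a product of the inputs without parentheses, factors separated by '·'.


The first expression, normalized: b3 · b2 · b1
The second expression, normalized: b1 · b3 · b2
Distinct normal forms: not equal.

not equal — first b3 · b2 · b1, second b1 · b3 · b2


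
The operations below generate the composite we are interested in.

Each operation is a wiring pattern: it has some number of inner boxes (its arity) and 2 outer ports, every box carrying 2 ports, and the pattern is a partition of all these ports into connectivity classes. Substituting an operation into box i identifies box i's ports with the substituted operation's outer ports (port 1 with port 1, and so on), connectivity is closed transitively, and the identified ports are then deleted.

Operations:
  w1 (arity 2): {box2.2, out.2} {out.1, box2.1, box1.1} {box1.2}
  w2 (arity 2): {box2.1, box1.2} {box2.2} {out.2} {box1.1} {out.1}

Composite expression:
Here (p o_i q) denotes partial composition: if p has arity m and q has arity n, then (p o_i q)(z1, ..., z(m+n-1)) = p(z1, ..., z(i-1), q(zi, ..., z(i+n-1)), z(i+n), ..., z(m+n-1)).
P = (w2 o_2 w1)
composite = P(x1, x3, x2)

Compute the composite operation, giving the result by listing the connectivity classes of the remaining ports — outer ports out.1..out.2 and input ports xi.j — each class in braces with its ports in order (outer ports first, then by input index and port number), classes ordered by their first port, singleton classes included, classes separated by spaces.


{out.1} {out.2} {x1.1} {x1.2, x2.1, x3.1} {x2.2} {x3.2}

After gluing at w2, chains via deleted ports link the x-ports.
the subtree at w1 composes to {out.1, x2.1, x3.1} {out.2, x2.2} {x3.2} on (x3, x2); out.j = own outer ports
the subtree at w2 composes to {out.1} {out.2} {x1.1} {x1.2, x2.1, x3.1} {x2.2} {x3.2} on (x1, x3, x2); out.j = own outer ports


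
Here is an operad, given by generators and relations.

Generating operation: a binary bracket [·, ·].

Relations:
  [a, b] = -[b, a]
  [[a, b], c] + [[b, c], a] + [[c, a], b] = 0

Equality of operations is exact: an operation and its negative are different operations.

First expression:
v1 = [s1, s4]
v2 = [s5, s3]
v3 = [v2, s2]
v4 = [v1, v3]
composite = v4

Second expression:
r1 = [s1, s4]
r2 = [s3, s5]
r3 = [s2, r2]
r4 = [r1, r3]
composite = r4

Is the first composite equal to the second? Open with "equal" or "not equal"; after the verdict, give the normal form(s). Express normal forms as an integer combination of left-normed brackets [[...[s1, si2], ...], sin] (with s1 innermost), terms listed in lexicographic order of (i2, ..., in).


equal — both sides give [[[[s1, s4], s2], s3], s5] - [[[[s1, s4], s2], s5], s3] - [[[[s1, s4], s3], s5], s2] + [[[[s1, s4], s5], s3], s2]

Reducing the first expression gives [[[[s1, s4], s2], s3], s5] - [[[[s1, s4], s2], s5], s3] - [[[[s1, s4], s3], s5], s2] + [[[[s1, s4], s5], s3], s2]
Reducing the second expression gives [[[[s1, s4], s2], s3], s5] - [[[[s1, s4], s2], s5], s3] - [[[[s1, s4], s3], s5], s2] + [[[[s1, s4], s5], s3], s2]
Both agree, so they are equal.


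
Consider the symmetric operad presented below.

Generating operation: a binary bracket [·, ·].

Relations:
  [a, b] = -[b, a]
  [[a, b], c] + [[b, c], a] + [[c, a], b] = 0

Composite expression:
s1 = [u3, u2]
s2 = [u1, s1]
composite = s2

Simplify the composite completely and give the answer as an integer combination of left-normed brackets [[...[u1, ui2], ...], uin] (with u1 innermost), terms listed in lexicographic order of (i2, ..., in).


-[[u1, u2], u3] + [[u1, u3], u2]

In the tensor algebra, words opening u1 carry the u1-anchored form.
Composite bracket: [u1, [u3, u2]]
Under [a, b] = ab - ba we get 4 signed associative words (2^2 = 4).
Collect the words opening with u1:
  from u1u2u3, sign -1: term -[[u1, u2], u3]
  from u1u3u2, sign +1: term +[[u1, u3], u2]


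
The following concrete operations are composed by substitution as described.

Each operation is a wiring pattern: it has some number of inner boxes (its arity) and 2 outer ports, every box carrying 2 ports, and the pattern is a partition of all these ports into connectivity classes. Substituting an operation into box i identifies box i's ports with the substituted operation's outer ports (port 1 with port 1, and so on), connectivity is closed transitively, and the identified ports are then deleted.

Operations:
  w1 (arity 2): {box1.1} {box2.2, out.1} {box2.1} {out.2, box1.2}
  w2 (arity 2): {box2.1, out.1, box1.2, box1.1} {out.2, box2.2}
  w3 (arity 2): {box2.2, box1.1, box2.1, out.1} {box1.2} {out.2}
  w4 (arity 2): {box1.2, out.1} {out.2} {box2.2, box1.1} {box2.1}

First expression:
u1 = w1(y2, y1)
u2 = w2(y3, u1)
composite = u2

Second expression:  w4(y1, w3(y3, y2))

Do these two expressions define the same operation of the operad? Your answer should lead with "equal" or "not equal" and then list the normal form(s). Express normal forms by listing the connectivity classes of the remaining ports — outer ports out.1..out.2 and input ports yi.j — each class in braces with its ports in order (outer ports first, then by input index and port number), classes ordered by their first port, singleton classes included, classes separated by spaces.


not equal; the first gives {out.1, y1.2, y3.1, y3.2} {out.2, y2.2} {y1.1} {y2.1} and the second {out.1, y1.2} {out.2} {y1.1} {y2.1, y2.2, y3.1} {y3.2}

In normal form, the first expression is {out.1, y1.2, y3.1, y3.2} {out.2, y2.2} {y1.1} {y2.1}
In normal form, the second expression is {out.1, y1.2} {out.2} {y1.1} {y2.1, y2.2, y3.1} {y3.2}
They disagree, so not equal.


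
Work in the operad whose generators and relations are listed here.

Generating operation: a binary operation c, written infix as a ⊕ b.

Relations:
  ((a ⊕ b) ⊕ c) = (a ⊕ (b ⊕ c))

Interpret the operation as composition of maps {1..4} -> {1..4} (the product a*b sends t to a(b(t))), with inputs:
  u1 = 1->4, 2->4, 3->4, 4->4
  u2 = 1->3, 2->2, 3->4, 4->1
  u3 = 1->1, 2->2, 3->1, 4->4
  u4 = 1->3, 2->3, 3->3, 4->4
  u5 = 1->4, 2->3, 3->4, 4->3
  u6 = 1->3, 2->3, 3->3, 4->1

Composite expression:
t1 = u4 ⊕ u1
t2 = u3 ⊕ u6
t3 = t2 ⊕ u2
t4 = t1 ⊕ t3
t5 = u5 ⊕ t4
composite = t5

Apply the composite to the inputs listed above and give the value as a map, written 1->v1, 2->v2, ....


1->3, 2->3, 3->3, 4->3

(u4 ⊕ u1) = 1->4, 2->4, 3->4, 4->4
(u3 ⊕ u6) = 1->1, 2->1, 3->1, 4->1
((u3 ⊕ u6) ⊕ u2) = 1->1, 2->1, 3->1, 4->1
((u4 ⊕ u1) ⊕ ((u3 ⊕ u6) ⊕ u2)) = 1->4, 2->4, 3->4, 4->4
(u5 ⊕ ((u4 ⊕ u1) ⊕ ((u3 ⊕ u6) ⊕ u2))) = 1->3, 2->3, 3->3, 4->3


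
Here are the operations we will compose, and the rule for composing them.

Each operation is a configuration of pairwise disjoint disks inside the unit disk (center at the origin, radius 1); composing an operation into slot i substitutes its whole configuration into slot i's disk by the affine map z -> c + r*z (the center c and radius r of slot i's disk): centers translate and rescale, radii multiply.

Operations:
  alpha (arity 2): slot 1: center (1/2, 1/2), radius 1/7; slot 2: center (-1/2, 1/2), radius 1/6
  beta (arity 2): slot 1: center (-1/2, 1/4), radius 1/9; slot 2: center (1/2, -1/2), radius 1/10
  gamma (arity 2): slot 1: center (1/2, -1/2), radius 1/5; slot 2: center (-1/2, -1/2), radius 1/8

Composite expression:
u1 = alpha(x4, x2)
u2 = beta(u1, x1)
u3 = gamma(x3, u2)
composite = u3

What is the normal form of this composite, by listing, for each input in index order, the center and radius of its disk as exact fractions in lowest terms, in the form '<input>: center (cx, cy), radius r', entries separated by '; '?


x1: center (-7/16, -9/16), radius 1/80; x2: center (-41/72, -133/288), radius 1/432; x3: center (1/2, -1/2), radius 1/5; x4: center (-5/9, -133/288), radius 1/504


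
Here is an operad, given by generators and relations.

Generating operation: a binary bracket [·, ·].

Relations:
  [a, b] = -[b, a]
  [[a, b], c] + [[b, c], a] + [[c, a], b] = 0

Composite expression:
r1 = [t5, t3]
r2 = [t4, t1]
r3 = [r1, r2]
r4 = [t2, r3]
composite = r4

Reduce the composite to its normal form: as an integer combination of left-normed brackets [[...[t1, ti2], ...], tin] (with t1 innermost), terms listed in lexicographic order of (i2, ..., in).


[[[[t1, t4], t3], t5], t2] - [[[[t1, t4], t5], t3], t2]


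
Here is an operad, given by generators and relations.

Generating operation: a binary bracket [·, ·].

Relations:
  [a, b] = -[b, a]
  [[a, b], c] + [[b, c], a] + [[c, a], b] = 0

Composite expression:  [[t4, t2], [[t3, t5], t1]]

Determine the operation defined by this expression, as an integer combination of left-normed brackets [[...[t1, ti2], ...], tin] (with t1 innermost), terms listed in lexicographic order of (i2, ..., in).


Left-normed coefficients sit on the t1-initial expansion words.
Composite bracket: [[t4, t2], [[t3, t5], t1]]
Applying ab - ba throughout gives 16 signed words (2^4 = 16).
Keep just the words that open with t1:
  the word t1t3t5t2t4 carries sign -1 and contributes -[[[[t1, t3], t5], t2], t4]
  the word t1t3t5t4t2 carries sign +1 and contributes +[[[[t1, t3], t5], t4], t2]
  the word t1t5t3t2t4 carries sign +1 and contributes +[[[[t1, t5], t3], t2], t4]
  the word t1t5t3t4t2 carries sign -1 and contributes -[[[[t1, t5], t3], t4], t2]

-[[[[t1, t3], t5], t2], t4] + [[[[t1, t3], t5], t4], t2] + [[[[t1, t5], t3], t2], t4] - [[[[t1, t5], t3], t4], t2]


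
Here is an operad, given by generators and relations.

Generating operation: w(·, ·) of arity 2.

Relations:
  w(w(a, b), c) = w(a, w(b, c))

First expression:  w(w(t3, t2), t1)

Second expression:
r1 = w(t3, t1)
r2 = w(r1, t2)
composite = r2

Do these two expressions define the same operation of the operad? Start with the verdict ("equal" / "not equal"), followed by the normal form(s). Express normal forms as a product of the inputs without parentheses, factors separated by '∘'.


not equal — first t3 ∘ t2 ∘ t1, second t3 ∘ t1 ∘ t2

In normal form, the first expression is t3 ∘ t2 ∘ t1
In normal form, the second expression is t3 ∘ t1 ∘ t2
The normal forms differ: not equal.


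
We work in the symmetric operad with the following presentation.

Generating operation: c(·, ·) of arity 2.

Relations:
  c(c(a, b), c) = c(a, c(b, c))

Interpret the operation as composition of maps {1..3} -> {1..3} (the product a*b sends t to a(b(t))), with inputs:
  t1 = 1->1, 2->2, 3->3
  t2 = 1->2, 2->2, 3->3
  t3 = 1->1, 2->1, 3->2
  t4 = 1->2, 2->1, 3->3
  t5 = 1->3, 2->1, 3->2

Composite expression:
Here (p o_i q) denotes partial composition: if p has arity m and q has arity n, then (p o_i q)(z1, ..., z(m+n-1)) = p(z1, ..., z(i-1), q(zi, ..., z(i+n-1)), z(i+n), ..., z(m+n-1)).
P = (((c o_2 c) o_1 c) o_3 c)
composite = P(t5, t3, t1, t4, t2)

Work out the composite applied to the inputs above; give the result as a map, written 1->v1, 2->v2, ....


1->3, 2->3, 3->1


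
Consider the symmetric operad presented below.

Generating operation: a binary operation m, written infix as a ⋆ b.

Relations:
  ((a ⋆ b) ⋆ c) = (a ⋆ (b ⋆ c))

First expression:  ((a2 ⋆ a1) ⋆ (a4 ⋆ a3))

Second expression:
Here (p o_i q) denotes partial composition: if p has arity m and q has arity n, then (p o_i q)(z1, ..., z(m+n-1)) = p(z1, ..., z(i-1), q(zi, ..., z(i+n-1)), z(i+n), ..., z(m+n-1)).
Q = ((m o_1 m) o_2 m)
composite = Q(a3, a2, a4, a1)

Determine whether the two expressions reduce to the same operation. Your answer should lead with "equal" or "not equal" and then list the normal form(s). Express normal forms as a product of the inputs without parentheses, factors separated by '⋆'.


Reducing the first expression gives a2 ⋆ a1 ⋆ a4 ⋆ a3
Reducing the second expression gives a3 ⋆ a2 ⋆ a4 ⋆ a1
The normal forms differ: not equal.

not equal; first: a2 ⋆ a1 ⋆ a4 ⋆ a3; second: a3 ⋆ a2 ⋆ a4 ⋆ a1


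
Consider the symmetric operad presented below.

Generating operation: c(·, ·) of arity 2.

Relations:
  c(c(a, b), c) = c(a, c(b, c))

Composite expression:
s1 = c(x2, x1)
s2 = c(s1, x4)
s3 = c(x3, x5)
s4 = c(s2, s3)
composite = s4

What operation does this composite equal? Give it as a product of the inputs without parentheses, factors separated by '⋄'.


Associativity of c dissolves the nesting; only the x-input order survives.
c(x2, x1) collapses to x2 ⋄ x1
c(c(x2, x1), x4) collapses to x2 ⋄ x1 ⋄ x4
c(x3, x5) collapses to x3 ⋄ x5
c(c(c(x2, x1), x4), c(x3, x5)) collapses to x2 ⋄ x1 ⋄ x4 ⋄ x3 ⋄ x5

x2 ⋄ x1 ⋄ x4 ⋄ x3 ⋄ x5


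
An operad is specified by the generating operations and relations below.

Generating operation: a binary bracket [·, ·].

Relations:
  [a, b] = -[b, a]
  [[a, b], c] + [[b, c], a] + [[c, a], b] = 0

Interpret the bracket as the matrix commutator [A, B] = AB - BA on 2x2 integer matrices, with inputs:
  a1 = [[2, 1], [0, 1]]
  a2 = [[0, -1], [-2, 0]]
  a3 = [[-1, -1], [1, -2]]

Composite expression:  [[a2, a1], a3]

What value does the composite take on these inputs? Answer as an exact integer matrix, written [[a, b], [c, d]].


[a2, a1] = [[2, 1], [-2, -2]]
[[a2, a1], a3] = [[-1, -5], [-6, 1]]

[[-1, -5], [-6, 1]]


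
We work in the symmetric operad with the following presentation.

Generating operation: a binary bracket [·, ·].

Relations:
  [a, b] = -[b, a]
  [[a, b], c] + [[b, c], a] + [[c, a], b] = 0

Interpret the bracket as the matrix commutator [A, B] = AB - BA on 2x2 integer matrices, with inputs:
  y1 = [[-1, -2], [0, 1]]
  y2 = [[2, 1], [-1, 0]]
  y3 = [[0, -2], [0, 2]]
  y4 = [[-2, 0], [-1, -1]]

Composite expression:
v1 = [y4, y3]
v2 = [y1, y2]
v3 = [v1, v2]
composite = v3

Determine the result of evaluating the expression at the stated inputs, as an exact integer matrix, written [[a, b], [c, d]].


[[-8, -16], [0, 8]]

[y4, y3] = [[-2, 2], [2, 2]]
[y1, y2] = [[2, 2], [-2, -2]]
[[y4, y3], [y1, y2]] = [[-8, -16], [0, 8]]


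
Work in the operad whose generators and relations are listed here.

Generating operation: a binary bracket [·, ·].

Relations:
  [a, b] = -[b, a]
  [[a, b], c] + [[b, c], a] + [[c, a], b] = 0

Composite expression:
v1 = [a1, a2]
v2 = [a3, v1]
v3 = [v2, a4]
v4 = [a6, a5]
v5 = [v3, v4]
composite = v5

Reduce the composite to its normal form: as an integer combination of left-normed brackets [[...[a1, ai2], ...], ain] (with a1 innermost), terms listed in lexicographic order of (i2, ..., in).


[[[[[a1, a2], a3], a4], a5], a6] - [[[[[a1, a2], a3], a4], a6], a5]


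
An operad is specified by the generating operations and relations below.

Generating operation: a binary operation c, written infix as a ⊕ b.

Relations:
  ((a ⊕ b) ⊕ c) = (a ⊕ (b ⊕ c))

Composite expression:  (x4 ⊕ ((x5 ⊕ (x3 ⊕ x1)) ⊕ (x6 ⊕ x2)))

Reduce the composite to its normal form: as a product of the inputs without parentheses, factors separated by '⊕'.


x4 ⊕ x5 ⊕ x3 ⊕ x1 ⊕ x6 ⊕ x2


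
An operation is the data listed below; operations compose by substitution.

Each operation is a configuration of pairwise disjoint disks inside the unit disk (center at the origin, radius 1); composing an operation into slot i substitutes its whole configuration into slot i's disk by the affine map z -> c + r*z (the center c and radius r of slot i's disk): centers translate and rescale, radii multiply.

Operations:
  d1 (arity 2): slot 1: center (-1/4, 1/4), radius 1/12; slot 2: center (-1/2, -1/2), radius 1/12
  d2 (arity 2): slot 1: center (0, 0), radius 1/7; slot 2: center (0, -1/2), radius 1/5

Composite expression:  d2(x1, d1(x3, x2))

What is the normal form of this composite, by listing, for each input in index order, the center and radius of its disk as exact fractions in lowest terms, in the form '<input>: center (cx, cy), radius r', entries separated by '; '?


x1: center (0, 0), radius 1/7; x2: center (-1/10, -3/5), radius 1/60; x3: center (-1/20, -9/20), radius 1/60

Affine substitution under d2: radii multiply and x-centers shift.
for x1, the 1-step affine chain lands on center (0, 0), radius 1/7
for x3, the 2-step affine chain lands on center (-1/20, -9/20), radius 1/60
for x2, the 2-step affine chain lands on center (-1/10, -3/5), radius 1/60


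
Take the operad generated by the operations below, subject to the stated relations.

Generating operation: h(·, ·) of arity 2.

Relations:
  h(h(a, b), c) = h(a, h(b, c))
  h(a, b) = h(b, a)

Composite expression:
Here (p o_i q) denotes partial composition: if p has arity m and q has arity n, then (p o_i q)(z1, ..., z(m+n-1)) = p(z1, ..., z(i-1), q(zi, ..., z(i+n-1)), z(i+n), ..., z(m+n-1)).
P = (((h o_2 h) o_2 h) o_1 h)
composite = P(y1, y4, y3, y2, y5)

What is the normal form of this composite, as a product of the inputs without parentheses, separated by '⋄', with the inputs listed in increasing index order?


y1 ⋄ y2 ⋄ y3 ⋄ y4 ⋄ y5


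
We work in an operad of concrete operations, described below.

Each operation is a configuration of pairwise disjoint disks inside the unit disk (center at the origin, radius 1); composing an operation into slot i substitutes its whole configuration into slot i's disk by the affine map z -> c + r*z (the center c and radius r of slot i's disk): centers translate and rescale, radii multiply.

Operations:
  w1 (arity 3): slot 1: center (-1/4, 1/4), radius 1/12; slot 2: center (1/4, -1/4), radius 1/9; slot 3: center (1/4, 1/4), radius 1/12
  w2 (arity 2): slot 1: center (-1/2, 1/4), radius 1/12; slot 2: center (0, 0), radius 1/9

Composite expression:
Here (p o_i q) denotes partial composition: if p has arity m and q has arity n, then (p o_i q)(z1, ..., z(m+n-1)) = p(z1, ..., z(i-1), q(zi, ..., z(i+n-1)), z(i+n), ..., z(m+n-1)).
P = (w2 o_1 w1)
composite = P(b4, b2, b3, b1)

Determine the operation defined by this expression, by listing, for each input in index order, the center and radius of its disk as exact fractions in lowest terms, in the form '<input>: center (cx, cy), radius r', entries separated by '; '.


b1: center (0, 0), radius 1/9; b2: center (-23/48, 11/48), radius 1/108; b3: center (-23/48, 13/48), radius 1/144; b4: center (-25/48, 13/48), radius 1/144

Follow each b-input down from w2: c' goes to c + r*c', radius to r*r'.
b4 passes through 2 substitutions, ending at center (-25/48, 13/48), radius 1/144
b2 passes through 2 substitutions, ending at center (-23/48, 11/48), radius 1/108
b3 passes through 2 substitutions, ending at center (-23/48, 13/48), radius 1/144
b1 passes through 1 substitution, ending at center (0, 0), radius 1/9


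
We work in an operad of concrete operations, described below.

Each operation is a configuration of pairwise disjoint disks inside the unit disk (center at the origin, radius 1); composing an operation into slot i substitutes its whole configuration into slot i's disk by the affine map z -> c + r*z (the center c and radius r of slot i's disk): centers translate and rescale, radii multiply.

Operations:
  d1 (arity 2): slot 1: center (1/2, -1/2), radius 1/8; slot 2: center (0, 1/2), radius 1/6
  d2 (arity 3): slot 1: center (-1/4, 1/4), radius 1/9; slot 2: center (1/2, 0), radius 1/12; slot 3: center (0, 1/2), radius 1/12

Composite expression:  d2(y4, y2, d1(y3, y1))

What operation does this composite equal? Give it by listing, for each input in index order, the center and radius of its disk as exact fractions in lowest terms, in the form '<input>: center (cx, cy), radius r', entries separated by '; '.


Each y-disk chains the slot maps above it in d2; radii multiply.
y4 passes through 1 substitution, ending at center (-1/4, 1/4), radius 1/9
y2 passes through 1 substitution, ending at center (1/2, 0), radius 1/12
y3 passes through 2 substitutions, ending at center (1/24, 11/24), radius 1/96
y1 passes through 2 substitutions, ending at center (0, 13/24), radius 1/72

y1: center (0, 13/24), radius 1/72; y2: center (1/2, 0), radius 1/12; y3: center (1/24, 11/24), radius 1/96; y4: center (-1/4, 1/4), radius 1/9


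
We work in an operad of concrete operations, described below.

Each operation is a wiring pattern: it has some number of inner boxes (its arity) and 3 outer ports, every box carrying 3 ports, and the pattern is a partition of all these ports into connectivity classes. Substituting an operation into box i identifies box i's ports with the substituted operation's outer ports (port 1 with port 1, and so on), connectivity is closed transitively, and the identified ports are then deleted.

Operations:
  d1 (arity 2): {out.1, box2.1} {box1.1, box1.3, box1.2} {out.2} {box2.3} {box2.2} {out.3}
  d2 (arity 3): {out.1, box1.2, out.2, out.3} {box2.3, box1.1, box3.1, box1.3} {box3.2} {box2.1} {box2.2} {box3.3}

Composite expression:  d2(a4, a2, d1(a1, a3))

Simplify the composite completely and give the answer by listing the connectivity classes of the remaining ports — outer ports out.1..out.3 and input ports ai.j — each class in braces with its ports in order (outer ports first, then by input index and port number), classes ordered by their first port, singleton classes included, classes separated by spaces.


{out.1, out.2, out.3, a4.2} {a1.1, a1.2, a1.3} {a2.1} {a2.2} {a2.3, a3.1, a4.1, a4.3} {a3.2} {a3.3}

Reachability decides: close wires over d2-identified ports.
after d1, the pattern on (a1, a3) reads {out.1, a3.1} {out.2} {out.3} {a1.1, a1.2, a1.3} {a3.2} {a3.3} (out.j = its outer ports)
after d2, the pattern on (a4, a2, a1, a3) reads {out.1, out.2, out.3, a4.2} {a1.1, a1.2, a1.3} {a2.1} {a2.2} {a2.3, a3.1, a4.1, a4.3} {a3.2} {a3.3} (out.j = its outer ports)


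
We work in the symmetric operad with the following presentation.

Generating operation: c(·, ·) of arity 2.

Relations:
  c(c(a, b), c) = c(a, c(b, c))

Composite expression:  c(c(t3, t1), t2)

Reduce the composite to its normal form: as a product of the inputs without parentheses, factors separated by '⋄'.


t3 ⋄ t1 ⋄ t2

Every regrouping of c is equal, so read the t-inputs in written order.
c(t3, t1) flattens to t3 ⋄ t1
c(c(t3, t1), t2) flattens to t3 ⋄ t1 ⋄ t2


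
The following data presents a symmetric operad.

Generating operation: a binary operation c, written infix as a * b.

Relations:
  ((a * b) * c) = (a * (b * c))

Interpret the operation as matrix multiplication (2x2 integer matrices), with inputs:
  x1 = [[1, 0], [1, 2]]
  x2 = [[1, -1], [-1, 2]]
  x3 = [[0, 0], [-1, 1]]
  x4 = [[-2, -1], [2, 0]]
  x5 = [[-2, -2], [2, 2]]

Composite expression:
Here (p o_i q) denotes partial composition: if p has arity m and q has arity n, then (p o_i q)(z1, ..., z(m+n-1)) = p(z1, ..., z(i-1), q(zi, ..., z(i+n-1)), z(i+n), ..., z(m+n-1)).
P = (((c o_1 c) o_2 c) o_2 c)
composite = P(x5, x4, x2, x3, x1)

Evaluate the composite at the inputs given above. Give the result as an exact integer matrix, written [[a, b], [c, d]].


(x4 * x2) = [[-1, 0], [2, -2]]
((x4 * x2) * x3) = [[0, 0], [2, -2]]
(x5 * ((x4 * x2) * x3)) = [[-4, 4], [4, -4]]
((x5 * ((x4 * x2) * x3)) * x1) = [[0, 8], [0, -8]]

[[0, 8], [0, -8]]
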